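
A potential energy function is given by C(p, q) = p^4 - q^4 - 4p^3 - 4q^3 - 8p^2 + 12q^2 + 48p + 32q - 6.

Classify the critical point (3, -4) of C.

saddle point

The mixed partial ∂²C/∂p∂q is 0, so the Hessian at any point is diag(C_pp, C_qq) = diag(4(3p^2 - 6p - 4), 12(-q^2 - 2q + 2)).
At (3, -4): H = diag(20, -72).
The eigenvalues have opposite signs, so H is indefinite: a saddle point.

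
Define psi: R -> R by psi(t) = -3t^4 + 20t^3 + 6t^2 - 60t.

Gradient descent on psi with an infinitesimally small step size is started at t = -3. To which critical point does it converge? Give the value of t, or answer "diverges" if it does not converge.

psi'(t) = -12(t - 5)(t - 1)(t + 1), so psi'(-3) = 768.
Gradient descent moves in the -psi' direction, i.e. t is decreasing.
There is no critical point below t=-3, and psi' keeps the same sign, so the iterate runs off to −∞.

diverges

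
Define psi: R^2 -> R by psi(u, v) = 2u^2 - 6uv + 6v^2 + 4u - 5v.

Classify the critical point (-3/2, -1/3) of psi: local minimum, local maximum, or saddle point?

The Hessian of psi is constant: H = [[4, -6], [-6, 12]].
det(H) = 4·12 − (-6)² = 12.
det(H) > 0 and tr(H) = 16 > 0, so H is positive definite and the point is a local minimum.

local minimum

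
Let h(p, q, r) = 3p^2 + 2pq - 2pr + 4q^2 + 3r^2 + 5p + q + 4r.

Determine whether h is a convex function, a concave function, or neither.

h is quadratic, so its Hessian is the constant matrix H = [[6, 2, -2], [2, 8, 0], [-2, 0, 6]].
Leading principal minors: 6, 44, 232.
All positive ⇒ H ≻ 0 ⇒ convex.

convex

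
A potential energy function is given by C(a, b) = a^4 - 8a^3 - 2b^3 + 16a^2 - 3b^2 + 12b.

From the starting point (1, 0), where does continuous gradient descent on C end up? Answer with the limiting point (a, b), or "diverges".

C is separable, so gradient descent decouples: a follows -∂C/∂a, b follows -∂C/∂b.
∂C/∂a = 4a(a - 4)(a - 2); at a=1 this is 12, so a decreases.
∂C/∂b = -6(b - 1)(b + 2); at b=0 this is 12, so b decreases.
a converges to its nearest critical value 0 (a local min of the a-part); b converges to -2. The iterate converges to (0, -2).

(0, -2)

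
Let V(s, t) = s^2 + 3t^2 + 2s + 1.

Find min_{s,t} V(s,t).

V(s,t) separates as P(s) + Q(t) + 1, so its minimum is min P + min Q + 1.
P'(s) = 2s + 2 vanishes at s ∈ {-1}; Q'(t) = 6t vanishes at t ∈ {0}.
Local minima of P (where P''>0): P(-1)=-1. Local minima of Q: Q(0)=0.
So the global minimum of V is P(-1) + Q(0) + 1 = -1 + 0 + 1 = 0, attained at (-1, 0).

0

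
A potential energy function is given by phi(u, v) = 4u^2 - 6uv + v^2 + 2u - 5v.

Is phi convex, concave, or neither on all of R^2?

phi is quadratic, so its Hessian is the constant matrix H = [[8, -6], [-6, 2]].
det(H) = -20, tr(H) = 10.
det(H) < 0, so H is indefinite: neither convex nor concave.

neither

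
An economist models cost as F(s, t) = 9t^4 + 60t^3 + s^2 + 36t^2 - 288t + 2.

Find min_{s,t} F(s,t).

-181

F(s,t) separates as P(s) + Q(t) + 2, so its minimum is min P + min Q + 2.
P'(s) = 2s vanishes at s ∈ {0}; Q'(t) = 36(t - 1)(t + 2)(t + 4) vanishes at t ∈ {-4, -2, 1}.
Local minima of P (where P''>0): P(0)=0. Local minima of Q: Q(-4)=192, Q(1)=-183.
So the global minimum of F is P(0) + Q(1) + 2 = 0 − 183 + 2 = -181, attained at (0, 1).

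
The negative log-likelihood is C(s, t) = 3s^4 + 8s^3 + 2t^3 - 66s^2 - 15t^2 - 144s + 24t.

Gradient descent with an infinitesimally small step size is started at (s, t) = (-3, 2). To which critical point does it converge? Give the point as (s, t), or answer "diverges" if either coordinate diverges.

C is separable, so gradient descent decouples: s follows -∂C/∂s, t follows -∂C/∂t.
∂C/∂s = 12(s - 3)(s + 1)(s + 4); at s=-3 this is 144, so s decreases.
∂C/∂t = 6(t - 4)(t - 1); at t=2 this is -12, so t increases.
s converges to its nearest critical value -4 (a local min of the s-part); t converges to 4. The iterate converges to (-4, 4).

(-4, 4)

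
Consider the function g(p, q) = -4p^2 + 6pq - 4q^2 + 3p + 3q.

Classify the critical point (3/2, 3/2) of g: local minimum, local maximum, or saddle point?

The Hessian of g is constant: H = [[-8, 6], [6, -8]].
det(H) = (-8)·(-8) − 6² = 28.
det(H) > 0 and tr(H) = -16 < 0, so H is negative definite and the point is a local maximum.

local maximum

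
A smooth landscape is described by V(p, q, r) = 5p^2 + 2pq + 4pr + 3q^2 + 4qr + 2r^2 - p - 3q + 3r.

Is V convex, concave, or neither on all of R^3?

convex

V is quadratic, so its Hessian is the constant matrix H = [[10, 2, 4], [2, 6, 4], [4, 4, 4]].
Leading principal minors: 10, 56, 32.
All positive ⇒ H ≻ 0 ⇒ convex.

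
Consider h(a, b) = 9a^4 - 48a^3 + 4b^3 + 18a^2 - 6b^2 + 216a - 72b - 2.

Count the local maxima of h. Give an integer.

1

h separates as a function of a plus a function of b, so ∇h=0 decouples.
∂h/∂a = 36(a - 3)(a - 2)(a + 1) = 0 at a ∈ {-1, 2, 3}; ∂h/∂b = 12(b - 3)(b + 2) = 0 at b ∈ {-2, 3}.
The Hessian is diagonal: diag(h_aa, h_bb). Second derivatives: h_aa(-1)=432, h_aa(2)=-108, h_aa(3)=144; h_bb(-2)=-60, h_bb(3)=60.
Local maxima occur where both diagonal entries negative: (2, -2). Count: 1.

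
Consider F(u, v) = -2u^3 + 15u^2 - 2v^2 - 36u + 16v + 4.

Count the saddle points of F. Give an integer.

F separates as a function of u plus a function of v, so ∇F=0 decouples.
∂F/∂u = -6(u - 3)(u - 2) = 0 at u ∈ {2, 3}; ∂F/∂v = -4(v - 4) = 0 at v ∈ {4}.
The Hessian is diagonal: diag(F_uu, F_vv). Second derivatives: F_uu(2)=6, F_uu(3)=-6; F_vv(4)=-4.
Saddle points occur where the two diagonal entries have opposite signs: (2, 4). Count: 1.

1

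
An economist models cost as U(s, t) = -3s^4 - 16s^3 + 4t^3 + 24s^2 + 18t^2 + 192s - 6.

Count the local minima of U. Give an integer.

U separates as a function of s plus a function of t, so ∇U=0 decouples.
∂U/∂s = -12(s - 2)(s + 2)(s + 4) = 0 at s ∈ {-4, -2, 2}; ∂U/∂t = 12t(t + 3) = 0 at t ∈ {-3, 0}.
The Hessian is diagonal: diag(U_ss, U_tt). Second derivatives: U_ss(-4)=-144, U_ss(-2)=96, U_ss(2)=-288; U_tt(-3)=-36, U_tt(0)=36.
Local minima occur where both diagonal entries positive: (-2, 0). Count: 1.

1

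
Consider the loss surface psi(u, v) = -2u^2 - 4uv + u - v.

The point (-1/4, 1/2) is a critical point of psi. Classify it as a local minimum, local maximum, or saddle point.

The Hessian of psi is constant: H = [[-4, -4], [-4, 0]].
det(H) = (-4)·0 − (-4)² = -16.
Since det(H) < 0, H is indefinite and the critical point is a saddle point.

saddle point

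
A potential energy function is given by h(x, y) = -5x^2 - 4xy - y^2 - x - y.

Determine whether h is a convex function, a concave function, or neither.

h is quadratic, so its Hessian is the constant matrix H = [[-10, -4], [-4, -2]].
det(H) = 4, tr(H) = -12.
det(H) > 0 and tr(H) < 0, so H is negative definite everywhere: concave.

concave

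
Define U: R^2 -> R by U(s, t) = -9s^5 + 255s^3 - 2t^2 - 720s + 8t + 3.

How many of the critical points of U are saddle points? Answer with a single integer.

2

U separates as a function of s plus a function of t, so ∇U=0 decouples.
∂U/∂s = -45(s - 4)(s - 1)(s + 1)(s + 4) = 0 at s ∈ {-4, -1, 1, 4}; ∂U/∂t = -4(t - 2) = 0 at t ∈ {2}.
The Hessian is diagonal: diag(U_ss, U_tt). Second derivatives: U_ss(-4)=5400, U_ss(-1)=-1350, U_ss(1)=1350, U_ss(4)=-5400; U_tt(2)=-4.
Saddle points occur where the two diagonal entries have opposite signs: (-4, 2), (1, 2). Count: 2.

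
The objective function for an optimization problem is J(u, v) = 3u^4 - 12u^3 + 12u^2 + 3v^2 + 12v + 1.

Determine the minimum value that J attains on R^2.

J(u,v) separates as P(u) + Q(v) + 1, so its minimum is min P + min Q + 1.
P'(u) = 12u(u - 2)(u - 1) vanishes at u ∈ {0, 1, 2}; Q'(v) = 6v + 12 vanishes at v ∈ {-2}.
Local minima of P (where P''>0): P(0)=0, P(2)=0. Local minima of Q: Q(-2)=-12.
So the global minimum of J is P(0) + Q(-2) + 1 = 0 − 12 + 1 = -11, attained at (0, -2).

-11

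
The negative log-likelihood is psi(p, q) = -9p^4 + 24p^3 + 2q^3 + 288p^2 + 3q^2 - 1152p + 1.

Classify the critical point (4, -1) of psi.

The mixed partial ∂²psi/∂p∂q is 0, so the Hessian at any point is diag(psi_pp, psi_qq) = diag(36(-3p^2 + 4p + 16), 6(2q + 1)).
At (4, -1): H = diag(-576, -6).
Both eigenvalues are negative, so H is negative definite: a local maximum.

local maximum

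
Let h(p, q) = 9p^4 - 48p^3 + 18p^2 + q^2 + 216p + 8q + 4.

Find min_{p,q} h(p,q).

-153

h(p,q) separates as A(p) + B(q) + 4, so its minimum is min A + min B + 4.
A'(p) = 36(p - 3)(p - 2)(p + 1) vanishes at p ∈ {-1, 2, 3}; B'(q) = 2q + 8 vanishes at q ∈ {-4}.
Local minima of A (where A''>0): A(-1)=-141, A(3)=243. Local minima of B: B(-4)=-16.
So the global minimum of h is A(-1) + B(-4) + 4 = -141 − 16 + 4 = -153, attained at (-1, -4).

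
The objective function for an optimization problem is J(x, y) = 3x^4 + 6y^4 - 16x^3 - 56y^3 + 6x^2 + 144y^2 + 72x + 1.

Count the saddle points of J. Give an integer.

4

J separates as a function of x plus a function of y, so ∇J=0 decouples.
∂J/∂x = 12(x - 3)(x - 2)(x + 1) = 0 at x ∈ {-1, 2, 3}; ∂J/∂y = 24y(y - 4)(y - 3) = 0 at y ∈ {0, 3, 4}.
The Hessian is diagonal: diag(J_xx, J_yy). Second derivatives: J_xx(-1)=144, J_xx(2)=-36, J_xx(3)=48; J_yy(0)=288, J_yy(3)=-72, J_yy(4)=96.
Saddle points occur where the two diagonal entries have opposite signs: (-1, 3), (2, 0), (2, 4), (3, 3). Count: 4.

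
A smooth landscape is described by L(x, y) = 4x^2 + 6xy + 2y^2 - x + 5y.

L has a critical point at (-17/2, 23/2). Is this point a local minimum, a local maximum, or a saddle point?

The Hessian of L is constant: H = [[8, 6], [6, 4]].
det(H) = 8·4 − 6² = -4.
Since det(H) < 0, H is indefinite and the critical point is a saddle point.

saddle point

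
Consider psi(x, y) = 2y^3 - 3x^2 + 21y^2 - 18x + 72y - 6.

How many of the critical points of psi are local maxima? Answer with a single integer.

1

psi separates as a function of x plus a function of y, so ∇psi=0 decouples.
∂psi/∂x = -6(x + 3) = 0 at x ∈ {-3}; ∂psi/∂y = 6(y + 3)(y + 4) = 0 at y ∈ {-4, -3}.
The Hessian is diagonal: diag(psi_xx, psi_yy). Second derivatives: psi_xx(-3)=-6; psi_yy(-4)=-6, psi_yy(-3)=6.
Local maxima occur where both diagonal entries negative: (-3, -4). Count: 1.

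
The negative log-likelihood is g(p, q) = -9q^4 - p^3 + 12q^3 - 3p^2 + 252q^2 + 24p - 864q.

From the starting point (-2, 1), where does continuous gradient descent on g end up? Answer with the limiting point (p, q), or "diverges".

(-4, 2)

g is separable, so gradient descent decouples: p follows -∂g/∂p, q follows -∂g/∂q.
∂g/∂p = -3(p - 2)(p + 4); at p=-2 this is 24, so p decreases.
∂g/∂q = -36(q - 3)(q - 2)(q + 4); at q=1 this is -360, so q increases.
p converges to its nearest critical value -4 (a local min of the p-part); q converges to 2. The iterate converges to (-4, 2).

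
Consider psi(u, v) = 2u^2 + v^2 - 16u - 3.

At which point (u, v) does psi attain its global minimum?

psi(u,v) separates as P(u) + Q(v) − 3, so its minimum is min P + min Q − 3.
P'(u) = 4u - 16 vanishes at u ∈ {4}; Q'(v) = 2v vanishes at v ∈ {0}.
Local minima of P (where P''>0): P(4)=-32. Local minima of Q: Q(0)=0.
So the global minimum of psi is P(4) + Q(0) − 3 = -32 + 0 − 3 = -35, attained at (4, 0).

(4, 0)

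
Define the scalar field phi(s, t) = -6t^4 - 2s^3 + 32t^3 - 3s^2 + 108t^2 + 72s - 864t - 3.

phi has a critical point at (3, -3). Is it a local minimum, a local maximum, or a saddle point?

local maximum

The mixed partial ∂²phi/∂s∂t is 0, so the Hessian at any point is diag(phi_ss, phi_tt) = diag(-6(2s + 1), 24(-3t^2 + 8t + 9)).
At (3, -3): H = diag(-42, -1008).
Both eigenvalues are negative, so H is negative definite: a local maximum.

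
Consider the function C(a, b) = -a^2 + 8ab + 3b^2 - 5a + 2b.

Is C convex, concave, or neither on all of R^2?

C is quadratic, so its Hessian is the constant matrix H = [[-2, 8], [8, 6]].
det(H) = -76, tr(H) = 4.
det(H) < 0, so H is indefinite: neither convex nor concave.

neither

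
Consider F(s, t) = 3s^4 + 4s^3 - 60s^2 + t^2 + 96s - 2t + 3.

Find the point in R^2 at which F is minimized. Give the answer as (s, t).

F(s,t) separates as P(s) + Q(t) + 3, so its minimum is min P + min Q + 3.
P'(s) = 12(s - 2)(s - 1)(s + 4) vanishes at s ∈ {-4, 1, 2}; Q'(t) = 2(t - 1) vanishes at t ∈ {1}.
Local minima of P (where P''>0): P(-4)=-832, P(2)=32. Local minima of Q: Q(1)=-1.
So the global minimum of F is P(-4) + Q(1) + 3 = -832 − 1 + 3 = -830, attained at (-4, 1).

(-4, 1)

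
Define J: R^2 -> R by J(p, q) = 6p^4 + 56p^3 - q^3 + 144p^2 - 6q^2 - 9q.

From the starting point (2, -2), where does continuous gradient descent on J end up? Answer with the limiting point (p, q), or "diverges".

(0, -3)

J is separable, so gradient descent decouples: p follows -∂J/∂p, q follows -∂J/∂q.
∂J/∂p = 24p(p + 3)(p + 4); at p=2 this is 1440, so p decreases.
∂J/∂q = -3(q + 1)(q + 3); at q=-2 this is 3, so q decreases.
p converges to its nearest critical value 0 (a local min of the p-part); q converges to -3. The iterate converges to (0, -3).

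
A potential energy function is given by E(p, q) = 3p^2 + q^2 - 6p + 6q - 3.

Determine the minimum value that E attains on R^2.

-15

E(p,q) separates as A(p) + B(q) − 3, so its minimum is min A + min B − 3.
A'(p) = 6p - 6 vanishes at p ∈ {1}; B'(q) = 2q + 6 vanishes at q ∈ {-3}.
Local minima of A (where A''>0): A(1)=-3. Local minima of B: B(-3)=-9.
So the global minimum of E is A(1) + B(-3) − 3 = -3 − 9 − 3 = -15, attained at (1, -3).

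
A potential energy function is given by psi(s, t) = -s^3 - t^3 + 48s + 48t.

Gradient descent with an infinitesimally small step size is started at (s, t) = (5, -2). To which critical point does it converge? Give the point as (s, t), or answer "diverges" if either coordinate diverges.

diverges

psi is separable, so gradient descent decouples: s follows -∂psi/∂s, t follows -∂psi/∂t.
∂psi/∂s = -3(s - 4)(s + 4); at s=5 this is -27, so s increases.
∂psi/∂t = -3(t - 4)(t + 4); at t=-2 this is 36, so t decreases.
The s-coordinate has no critical point in that direction and runs off to infinity.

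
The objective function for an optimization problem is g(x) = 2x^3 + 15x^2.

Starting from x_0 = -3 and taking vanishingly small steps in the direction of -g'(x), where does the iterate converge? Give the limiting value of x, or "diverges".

g'(x) = 6x(x + 5), so g'(-3) = -36.
Gradient descent moves in the -g' direction, i.e. x is increasing.
The nearest critical point in that direction is x = 0, where g'' = 30 > 0 (a local minimum). The iterate converges there.

0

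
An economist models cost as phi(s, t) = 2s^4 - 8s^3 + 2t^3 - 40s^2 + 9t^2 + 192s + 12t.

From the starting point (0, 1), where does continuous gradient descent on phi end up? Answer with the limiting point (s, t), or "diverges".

phi is separable, so gradient descent decouples: s follows -∂phi/∂s, t follows -∂phi/∂t.
∂phi/∂s = 8(s - 4)(s - 2)(s + 3); at s=0 this is 192, so s decreases.
∂phi/∂t = 6(t + 1)(t + 2); at t=1 this is 36, so t decreases.
s converges to its nearest critical value -3 (a local min of the s-part); t converges to -1. The iterate converges to (-3, -1).

(-3, -1)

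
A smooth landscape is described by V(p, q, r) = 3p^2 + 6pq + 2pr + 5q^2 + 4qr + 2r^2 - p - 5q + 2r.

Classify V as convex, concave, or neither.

V is quadratic, so its Hessian is the constant matrix H = [[6, 6, 2], [6, 10, 4], [2, 4, 4]].
Leading principal minors: 6, 24, 56.
All positive ⇒ H ≻ 0 ⇒ convex.

convex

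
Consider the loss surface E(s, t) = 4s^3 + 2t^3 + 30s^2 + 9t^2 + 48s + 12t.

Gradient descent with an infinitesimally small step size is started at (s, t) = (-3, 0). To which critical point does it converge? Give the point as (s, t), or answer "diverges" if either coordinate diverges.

(-1, -1)

E is separable, so gradient descent decouples: s follows -∂E/∂s, t follows -∂E/∂t.
∂E/∂s = 12(s + 1)(s + 4); at s=-3 this is -24, so s increases.
∂E/∂t = 6(t + 1)(t + 2); at t=0 this is 12, so t decreases.
s converges to its nearest critical value -1 (a local min of the s-part); t converges to -1. The iterate converges to (-1, -1).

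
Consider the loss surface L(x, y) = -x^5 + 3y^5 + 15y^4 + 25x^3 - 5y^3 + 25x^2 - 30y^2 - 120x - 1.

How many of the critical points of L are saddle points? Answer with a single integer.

8

L separates as a function of x plus a function of y, so ∇L=0 decouples.
∂L/∂x = -5(x - 4)(x - 1)(x + 2)(x + 3) = 0 at x ∈ {-3, -2, 1, 4}; ∂L/∂y = 15y(y - 1)(y + 1)(y + 4) = 0 at y ∈ {-4, -1, 0, 1}.
The Hessian is diagonal: diag(L_xx, L_yy). Second derivatives: L_xx(-3)=140, L_xx(-2)=-90, L_xx(1)=180, L_xx(4)=-630; L_yy(-4)=-900, L_yy(-1)=90, L_yy(0)=-60, L_yy(1)=150.
Saddle points occur where the two diagonal entries have opposite signs: (-3, -4), (-3, 0), (-2, -1), (-2, 1), (1, -4), (1, 0), (4, -1), (4, 1). Count: 8.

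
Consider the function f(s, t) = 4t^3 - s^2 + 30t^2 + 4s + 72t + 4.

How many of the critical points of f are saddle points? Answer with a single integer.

f separates as a function of s plus a function of t, so ∇f=0 decouples.
∂f/∂s = -2(s - 2) = 0 at s ∈ {2}; ∂f/∂t = 12(t + 2)(t + 3) = 0 at t ∈ {-3, -2}.
The Hessian is diagonal: diag(f_ss, f_tt). Second derivatives: f_ss(2)=-2; f_tt(-3)=-12, f_tt(-2)=12.
Saddle points occur where the two diagonal entries have opposite signs: (2, -2). Count: 1.

1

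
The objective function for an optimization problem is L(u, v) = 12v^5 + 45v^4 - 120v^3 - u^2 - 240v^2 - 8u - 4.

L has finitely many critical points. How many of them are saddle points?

L separates as a function of u plus a function of v, so ∇L=0 decouples.
∂L/∂u = -2(u + 4) = 0 at u ∈ {-4}; ∂L/∂v = 60v(v - 2)(v + 1)(v + 4) = 0 at v ∈ {-4, -1, 0, 2}.
The Hessian is diagonal: diag(L_uu, L_vv). Second derivatives: L_uu(-4)=-2; L_vv(-4)=-4320, L_vv(-1)=540, L_vv(0)=-480, L_vv(2)=2160.
Saddle points occur where the two diagonal entries have opposite signs: (-4, -1), (-4, 2). Count: 2.

2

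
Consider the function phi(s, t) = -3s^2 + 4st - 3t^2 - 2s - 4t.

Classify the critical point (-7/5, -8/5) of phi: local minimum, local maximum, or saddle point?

The Hessian of phi is constant: H = [[-6, 4], [4, -6]].
det(H) = (-6)·(-6) − 4² = 20.
det(H) > 0 and tr(H) = -12 < 0, so H is negative definite and the point is a local maximum.

local maximum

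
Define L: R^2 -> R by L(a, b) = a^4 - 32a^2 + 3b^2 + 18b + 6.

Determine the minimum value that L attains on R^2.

-277

L(a,b) separates as P(a) + Q(b) + 6, so its minimum is min P + min Q + 6.
P'(a) = 4a(a - 4)(a + 4) vanishes at a ∈ {-4, 0, 4}; Q'(b) = 6b + 18 vanishes at b ∈ {-3}.
Local minima of P (where P''>0): P(-4)=-256, P(4)=-256. Local minima of Q: Q(-3)=-27.
So the global minimum of L is P(-4) + Q(-3) + 6 = -256 − 27 + 6 = -277, attained at (-4, -3).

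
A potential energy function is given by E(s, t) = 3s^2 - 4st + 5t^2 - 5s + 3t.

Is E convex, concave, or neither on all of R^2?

convex

E is quadratic, so its Hessian is the constant matrix H = [[6, -4], [-4, 10]].
det(H) = 44, tr(H) = 16.
det(H) > 0 and tr(H) > 0, so H is positive definite everywhere: convex.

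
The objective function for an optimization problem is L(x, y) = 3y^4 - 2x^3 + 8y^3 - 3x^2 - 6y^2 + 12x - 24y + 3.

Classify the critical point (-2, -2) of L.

local minimum

The mixed partial ∂²L/∂x∂y is 0, so the Hessian at any point is diag(L_xx, L_yy) = diag(-6(2x + 1), 12(3y^2 + 4y - 1)).
At (-2, -2): H = diag(18, 36).
Both eigenvalues are positive, so H is positive definite: a local minimum.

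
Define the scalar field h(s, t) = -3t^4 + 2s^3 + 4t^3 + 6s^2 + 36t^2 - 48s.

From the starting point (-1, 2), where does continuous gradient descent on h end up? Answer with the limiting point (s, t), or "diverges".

h is separable, so gradient descent decouples: s follows -∂h/∂s, t follows -∂h/∂t.
∂h/∂s = 6(s - 2)(s + 4); at s=-1 this is -54, so s increases.
∂h/∂t = -12t(t - 3)(t + 2); at t=2 this is 96, so t decreases.
s converges to its nearest critical value 2 (a local min of the s-part); t converges to 0. The iterate converges to (2, 0).

(2, 0)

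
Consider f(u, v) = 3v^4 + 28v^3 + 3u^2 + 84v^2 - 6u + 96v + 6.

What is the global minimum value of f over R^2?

f(u,v) separates as P(u) + Q(v) + 6, so its minimum is min P + min Q + 6.
P'(u) = 6u - 6 vanishes at u ∈ {1}; Q'(v) = 12(v + 1)(v + 2)(v + 4) vanishes at v ∈ {-4, -2, -1}.
Local minima of P (where P''>0): P(1)=-3. Local minima of Q: Q(-4)=-64, Q(-1)=-37.
So the global minimum of f is P(1) + Q(-4) + 6 = -3 − 64 + 6 = -61, attained at (1, -4).

-61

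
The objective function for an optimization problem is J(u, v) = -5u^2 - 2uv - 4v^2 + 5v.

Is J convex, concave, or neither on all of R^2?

J is quadratic, so its Hessian is the constant matrix H = [[-10, -2], [-2, -8]].
det(H) = 76, tr(H) = -18.
det(H) > 0 and tr(H) < 0, so H is negative definite everywhere: concave.

concave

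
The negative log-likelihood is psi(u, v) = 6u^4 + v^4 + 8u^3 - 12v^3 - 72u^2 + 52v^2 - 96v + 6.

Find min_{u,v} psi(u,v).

psi(u,v) separates as P(u) + Q(v) + 6, so its minimum is min P + min Q + 6.
P'(u) = 24u(u - 2)(u + 3) vanishes at u ∈ {-3, 0, 2}; Q'(v) = 4(v - 4)(v - 3)(v - 2) vanishes at v ∈ {2, 3, 4}.
Local minima of P (where P''>0): P(-3)=-378, P(2)=-128. Local minima of Q: Q(2)=-64, Q(4)=-64.
So the global minimum of psi is P(-3) + Q(2) + 6 = -378 − 64 + 6 = -436, attained at (-3, 2).

-436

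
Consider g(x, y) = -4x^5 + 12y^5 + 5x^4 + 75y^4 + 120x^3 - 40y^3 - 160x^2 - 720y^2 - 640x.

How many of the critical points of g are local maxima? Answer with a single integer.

g separates as a function of x plus a function of y, so ∇g=0 decouples.
∂g/∂x = -20(x - 4)(x - 2)(x + 1)(x + 4) = 0 at x ∈ {-4, -1, 2, 4}; ∂g/∂y = 60y(y - 2)(y + 3)(y + 4) = 0 at y ∈ {-4, -3, 0, 2}.
The Hessian is diagonal: diag(g_xx, g_yy). Second derivatives: g_xx(-4)=2880, g_xx(-1)=-900, g_xx(2)=720, g_xx(4)=-1600; g_yy(-4)=-1440, g_yy(-3)=900, g_yy(0)=-1440, g_yy(2)=3600.
Local maxima occur where both diagonal entries negative: (-1, -4), (-1, 0), (4, -4), (4, 0). Count: 4.

4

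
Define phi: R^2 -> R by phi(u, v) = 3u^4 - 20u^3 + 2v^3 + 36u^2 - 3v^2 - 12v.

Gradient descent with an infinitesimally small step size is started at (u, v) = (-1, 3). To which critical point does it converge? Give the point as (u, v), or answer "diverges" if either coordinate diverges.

phi is separable, so gradient descent decouples: u follows -∂phi/∂u, v follows -∂phi/∂v.
∂phi/∂u = 12u(u - 3)(u - 2); at u=-1 this is -144, so u increases.
∂phi/∂v = 6(v - 2)(v + 1); at v=3 this is 24, so v decreases.
u converges to its nearest critical value 0 (a local min of the u-part); v converges to 2. The iterate converges to (0, 2).

(0, 2)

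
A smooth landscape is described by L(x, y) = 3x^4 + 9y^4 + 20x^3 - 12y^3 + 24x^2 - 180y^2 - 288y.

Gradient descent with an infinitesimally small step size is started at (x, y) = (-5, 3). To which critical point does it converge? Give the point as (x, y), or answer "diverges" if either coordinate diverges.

(-4, 4)

L is separable, so gradient descent decouples: x follows -∂L/∂x, y follows -∂L/∂y.
∂L/∂x = 12x(x + 1)(x + 4); at x=-5 this is -240, so x increases.
∂L/∂y = 36(y - 4)(y + 1)(y + 2); at y=3 this is -720, so y increases.
x converges to its nearest critical value -4 (a local min of the x-part); y converges to 4. The iterate converges to (-4, 4).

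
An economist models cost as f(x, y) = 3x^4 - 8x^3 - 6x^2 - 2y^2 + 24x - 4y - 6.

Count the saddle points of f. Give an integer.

f separates as a function of x plus a function of y, so ∇f=0 decouples.
∂f/∂x = 12(x - 2)(x - 1)(x + 1) = 0 at x ∈ {-1, 1, 2}; ∂f/∂y = -4(y + 1) = 0 at y ∈ {-1}.
The Hessian is diagonal: diag(f_xx, f_yy). Second derivatives: f_xx(-1)=72, f_xx(1)=-24, f_xx(2)=36; f_yy(-1)=-4.
Saddle points occur where the two diagonal entries have opposite signs: (-1, -1), (2, -1). Count: 2.

2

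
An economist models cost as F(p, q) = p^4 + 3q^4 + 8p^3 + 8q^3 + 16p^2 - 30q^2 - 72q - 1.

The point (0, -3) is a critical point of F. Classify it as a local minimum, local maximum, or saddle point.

The mixed partial ∂²F/∂p∂q is 0, so the Hessian at any point is diag(F_pp, F_qq) = diag(4(3p^2 + 12p + 8), 12(3q^2 + 4q - 5)).
At (0, -3): H = diag(32, 120).
Both eigenvalues are positive, so H is positive definite: a local minimum.

local minimum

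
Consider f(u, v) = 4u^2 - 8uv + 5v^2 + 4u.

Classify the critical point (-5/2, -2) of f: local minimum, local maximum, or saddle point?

local minimum

The Hessian of f is constant: H = [[8, -8], [-8, 10]].
det(H) = 8·10 − (-8)² = 16.
det(H) > 0 and tr(H) = 18 > 0, so H is positive definite and the point is a local minimum.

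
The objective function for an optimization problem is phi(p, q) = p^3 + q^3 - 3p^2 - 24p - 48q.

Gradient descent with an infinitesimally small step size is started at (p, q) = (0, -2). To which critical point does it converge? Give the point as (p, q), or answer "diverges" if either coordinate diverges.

(4, 4)

phi is separable, so gradient descent decouples: p follows -∂phi/∂p, q follows -∂phi/∂q.
∂phi/∂p = 3(p - 4)(p + 2); at p=0 this is -24, so p increases.
∂phi/∂q = 3(q - 4)(q + 4); at q=-2 this is -36, so q increases.
p converges to its nearest critical value 4 (a local min of the p-part); q converges to 4. The iterate converges to (4, 4).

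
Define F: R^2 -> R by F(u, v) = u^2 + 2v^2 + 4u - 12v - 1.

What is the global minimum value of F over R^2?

F(u,v) separates as P(u) + Q(v) − 1, so its minimum is min P + min Q − 1.
P'(u) = 2u + 4 vanishes at u ∈ {-2}; Q'(v) = 4v - 12 vanishes at v ∈ {3}.
Local minima of P (where P''>0): P(-2)=-4. Local minima of Q: Q(3)=-18.
So the global minimum of F is P(-2) + Q(3) − 1 = -4 − 18 − 1 = -23, attained at (-2, 3).

-23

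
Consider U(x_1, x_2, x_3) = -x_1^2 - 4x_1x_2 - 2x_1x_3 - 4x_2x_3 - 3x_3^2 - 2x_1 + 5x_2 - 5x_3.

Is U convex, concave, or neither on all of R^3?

neither

U is quadratic, so its Hessian is the constant matrix H = [[-2, -4, -2], [-4, 0, -4], [-2, -4, -6]].
Leading principal minors: -2, -16, 64.
Neither pattern holds ⇒ H is indefinite ⇒ neither convex nor concave.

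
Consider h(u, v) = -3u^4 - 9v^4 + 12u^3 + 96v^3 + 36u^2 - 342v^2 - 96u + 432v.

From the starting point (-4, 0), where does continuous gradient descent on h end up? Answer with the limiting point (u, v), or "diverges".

h is separable, so gradient descent decouples: u follows -∂h/∂u, v follows -∂h/∂v.
∂h/∂u = -12(u - 4)(u - 1)(u + 2); at u=-4 this is 960, so u decreases.
∂h/∂v = -36(v - 4)(v - 3)(v - 1); at v=0 this is 432, so v decreases.
The u-coordinate has no critical point in that direction and runs off to infinity.

diverges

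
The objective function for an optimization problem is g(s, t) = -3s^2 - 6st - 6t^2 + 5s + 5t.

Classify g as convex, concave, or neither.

concave

g is quadratic, so its Hessian is the constant matrix H = [[-6, -6], [-6, -12]].
det(H) = 36, tr(H) = -18.
det(H) > 0 and tr(H) < 0, so H is negative definite everywhere: concave.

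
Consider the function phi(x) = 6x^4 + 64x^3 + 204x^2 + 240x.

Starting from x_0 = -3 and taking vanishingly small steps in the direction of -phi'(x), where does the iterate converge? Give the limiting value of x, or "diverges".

phi'(x) = 24(x + 1)(x + 2)(x + 5), so phi'(-3) = 96.
Gradient descent moves in the -phi' direction, i.e. x is decreasing.
The nearest critical point in that direction is x = -5, where phi'' = 288 > 0 (a local minimum). The iterate converges there.

-5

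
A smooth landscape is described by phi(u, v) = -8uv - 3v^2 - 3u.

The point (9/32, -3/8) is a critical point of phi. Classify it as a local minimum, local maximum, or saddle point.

saddle point

The Hessian of phi is constant: H = [[0, -8], [-8, -6]].
det(H) = 0·(-6) − (-8)² = -64.
Since det(H) < 0, H is indefinite and the critical point is a saddle point.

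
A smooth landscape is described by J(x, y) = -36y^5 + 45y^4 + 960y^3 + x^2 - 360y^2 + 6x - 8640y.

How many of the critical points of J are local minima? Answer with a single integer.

2

J separates as a function of x plus a function of y, so ∇J=0 decouples.
∂J/∂x = 2(x + 3) = 0 at x ∈ {-3}; ∂J/∂y = -180(y - 4)(y - 2)(y + 2)(y + 3) = 0 at y ∈ {-3, -2, 2, 4}.
The Hessian is diagonal: diag(J_xx, J_yy). Second derivatives: J_xx(-3)=2; J_yy(-3)=6300, J_yy(-2)=-4320, J_yy(2)=7200, J_yy(4)=-15120.
Local minima occur where both diagonal entries positive: (-3, -3), (-3, 2). Count: 2.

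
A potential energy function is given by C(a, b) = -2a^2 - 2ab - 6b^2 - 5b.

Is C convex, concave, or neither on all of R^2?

concave

C is quadratic, so its Hessian is the constant matrix H = [[-4, -2], [-2, -12]].
det(H) = 44, tr(H) = -16.
det(H) > 0 and tr(H) < 0, so H is negative definite everywhere: concave.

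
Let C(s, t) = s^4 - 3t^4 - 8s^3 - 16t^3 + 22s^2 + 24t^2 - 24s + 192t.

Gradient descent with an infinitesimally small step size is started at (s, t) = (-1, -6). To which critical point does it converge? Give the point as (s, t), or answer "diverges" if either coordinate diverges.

C is separable, so gradient descent decouples: s follows -∂C/∂s, t follows -∂C/∂t.
∂C/∂s = 4(s - 3)(s - 2)(s - 1); at s=-1 this is -96, so s increases.
∂C/∂t = -12(t - 2)(t + 2)(t + 4); at t=-6 this is 768, so t decreases.
The t-coordinate has no critical point in that direction and runs off to infinity.

diverges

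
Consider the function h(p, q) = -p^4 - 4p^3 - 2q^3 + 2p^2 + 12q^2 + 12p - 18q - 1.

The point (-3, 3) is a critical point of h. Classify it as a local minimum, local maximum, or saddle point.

local maximum

The mixed partial ∂²h/∂p∂q is 0, so the Hessian at any point is diag(h_pp, h_qq) = diag(4(-3p^2 - 6p + 1), 12(-q + 2)).
At (-3, 3): H = diag(-32, -12).
Both eigenvalues are negative, so H is negative definite: a local maximum.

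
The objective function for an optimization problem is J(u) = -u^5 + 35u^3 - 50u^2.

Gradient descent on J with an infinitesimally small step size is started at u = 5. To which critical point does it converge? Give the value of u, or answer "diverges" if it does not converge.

diverges

J'(u) = -5u(u - 4)(u - 1)(u + 5), so J'(5) = -1000.
Gradient descent moves in the -J' direction, i.e. u is increasing.
There is no critical point above u=5, and J' keeps the same sign, so the iterate runs off to +∞.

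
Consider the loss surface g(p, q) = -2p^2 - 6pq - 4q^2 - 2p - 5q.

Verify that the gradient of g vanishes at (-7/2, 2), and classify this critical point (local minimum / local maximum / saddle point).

∇g = (-4p - 6q - 2, -6p - 8q - 5); substituting (-7/2, 2) gives ∇g = (0, 0), so (-7/2, 2) is indeed a critical point.
The Hessian of g is constant: H = [[-4, -6], [-6, -8]].
det(H) = (-4)·(-8) − (-6)² = -4.
Since det(H) < 0, H is indefinite and the critical point is a saddle point.

saddle point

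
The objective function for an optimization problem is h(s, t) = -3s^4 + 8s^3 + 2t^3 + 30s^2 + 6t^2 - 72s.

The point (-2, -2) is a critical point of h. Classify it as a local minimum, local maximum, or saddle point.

The mixed partial ∂²h/∂s∂t is 0, so the Hessian at any point is diag(h_ss, h_tt) = diag(12(-3s^2 + 4s + 5), 12(t + 1)).
At (-2, -2): H = diag(-180, -12).
Both eigenvalues are negative, so H is negative definite: a local maximum.

local maximum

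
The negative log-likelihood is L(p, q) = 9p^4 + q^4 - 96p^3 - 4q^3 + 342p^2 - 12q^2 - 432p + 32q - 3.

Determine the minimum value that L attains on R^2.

L(p,q) separates as A(p) + B(q) − 3, so its minimum is min A + min B − 3.
A'(p) = 36(p - 4)(p - 3)(p - 1) vanishes at p ∈ {1, 3, 4}; B'(q) = 4(q - 4)(q - 1)(q + 2) vanishes at q ∈ {-2, 1, 4}.
Local minima of A (where A''>0): A(1)=-177, A(4)=-96. Local minima of B: B(-2)=-64, B(4)=-64.
So the global minimum of L is A(1) + B(-2) − 3 = -177 − 64 − 3 = -244, attained at (1, -2).

-244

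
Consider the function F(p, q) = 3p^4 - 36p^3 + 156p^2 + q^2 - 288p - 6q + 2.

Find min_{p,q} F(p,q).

-199

F(p,q) separates as A(p) + B(q) + 2, so its minimum is min A + min B + 2.
A'(p) = 12(p - 4)(p - 3)(p - 2) vanishes at p ∈ {2, 3, 4}; B'(q) = 2q - 6 vanishes at q ∈ {3}.
Local minima of A (where A''>0): A(2)=-192, A(4)=-192. Local minima of B: B(3)=-9.
So the global minimum of F is A(2) + B(3) + 2 = -192 − 9 + 2 = -199, attained at (2, 3).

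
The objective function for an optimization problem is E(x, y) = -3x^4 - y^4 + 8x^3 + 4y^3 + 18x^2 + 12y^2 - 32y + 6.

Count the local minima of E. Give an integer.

E separates as a function of x plus a function of y, so ∇E=0 decouples.
∂E/∂x = -12x(x - 3)(x + 1) = 0 at x ∈ {-1, 0, 3}; ∂E/∂y = -4(y - 4)(y - 1)(y + 2) = 0 at y ∈ {-2, 1, 4}.
The Hessian is diagonal: diag(E_xx, E_yy). Second derivatives: E_xx(-1)=-48, E_xx(0)=36, E_xx(3)=-144; E_yy(-2)=-72, E_yy(1)=36, E_yy(4)=-72.
Local minima occur where both diagonal entries positive: (0, 1). Count: 1.

1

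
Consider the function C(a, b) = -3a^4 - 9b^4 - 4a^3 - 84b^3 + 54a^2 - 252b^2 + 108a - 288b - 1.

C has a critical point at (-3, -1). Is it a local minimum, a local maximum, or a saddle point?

local maximum

The mixed partial ∂²C/∂a∂b is 0, so the Hessian at any point is diag(C_aa, C_bb) = diag(12(-3a^2 - 2a + 9), -36(3b^2 + 14b + 14)).
At (-3, -1): H = diag(-144, -108).
Both eigenvalues are negative, so H is negative definite: a local maximum.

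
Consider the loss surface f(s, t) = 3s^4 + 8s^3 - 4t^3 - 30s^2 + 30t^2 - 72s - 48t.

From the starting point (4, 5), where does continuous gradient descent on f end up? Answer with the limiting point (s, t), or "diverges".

diverges

f is separable, so gradient descent decouples: s follows -∂f/∂s, t follows -∂f/∂t.
∂f/∂s = 12(s - 2)(s + 1)(s + 3); at s=4 this is 840, so s decreases.
∂f/∂t = -12(t - 4)(t - 1); at t=5 this is -48, so t increases.
The t-coordinate has no critical point in that direction and runs off to infinity.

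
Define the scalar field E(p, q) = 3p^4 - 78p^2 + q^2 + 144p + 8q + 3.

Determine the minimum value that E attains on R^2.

-1069

E(p,q) separates as A(p) + B(q) + 3, so its minimum is min A + min B + 3.
A'(p) = 12(p - 3)(p - 1)(p + 4) vanishes at p ∈ {-4, 1, 3}; B'(q) = 2q + 8 vanishes at q ∈ {-4}.
Local minima of A (where A''>0): A(-4)=-1056, A(3)=-27. Local minima of B: B(-4)=-16.
So the global minimum of E is A(-4) + B(-4) + 3 = -1056 − 16 + 3 = -1069, attained at (-4, -4).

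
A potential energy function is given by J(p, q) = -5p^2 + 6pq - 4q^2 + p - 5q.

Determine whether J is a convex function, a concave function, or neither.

J is quadratic, so its Hessian is the constant matrix H = [[-10, 6], [6, -8]].
det(H) = 44, tr(H) = -18.
det(H) > 0 and tr(H) < 0, so H is negative definite everywhere: concave.

concave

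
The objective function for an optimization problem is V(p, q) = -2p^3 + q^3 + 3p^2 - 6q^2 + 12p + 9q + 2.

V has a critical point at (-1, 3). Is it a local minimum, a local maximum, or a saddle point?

local minimum

The mixed partial ∂²V/∂p∂q is 0, so the Hessian at any point is diag(V_pp, V_qq) = diag(6(-2p + 1), 6(q - 2)).
At (-1, 3): H = diag(18, 6).
Both eigenvalues are positive, so H is positive definite: a local minimum.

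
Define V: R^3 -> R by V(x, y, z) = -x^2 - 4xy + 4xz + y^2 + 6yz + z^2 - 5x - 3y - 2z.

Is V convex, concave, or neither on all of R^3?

neither

V is quadratic, so its Hessian is the constant matrix H = [[-2, -4, 4], [-4, 2, 6], [4, 6, 2]].
Leading principal minors: -2, -20, -192.
Neither pattern holds ⇒ H is indefinite ⇒ neither convex nor concave.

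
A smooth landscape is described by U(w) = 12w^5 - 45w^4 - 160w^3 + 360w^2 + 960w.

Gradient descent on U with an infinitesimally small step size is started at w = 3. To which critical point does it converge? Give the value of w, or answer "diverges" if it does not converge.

4

U'(w) = 60(w - 4)(w - 2)(w + 1)(w + 2), so U'(3) = -1200.
Gradient descent moves in the -U' direction, i.e. w is increasing.
The nearest critical point in that direction is w = 4, where U'' = 3600 > 0 (a local minimum). The iterate converges there.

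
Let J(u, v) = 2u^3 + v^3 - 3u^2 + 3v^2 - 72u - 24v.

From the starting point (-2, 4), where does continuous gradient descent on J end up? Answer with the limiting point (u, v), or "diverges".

(4, 2)

J is separable, so gradient descent decouples: u follows -∂J/∂u, v follows -∂J/∂v.
∂J/∂u = 6(u - 4)(u + 3); at u=-2 this is -36, so u increases.
∂J/∂v = 3(v - 2)(v + 4); at v=4 this is 48, so v decreases.
u converges to its nearest critical value 4 (a local min of the u-part); v converges to 2. The iterate converges to (4, 2).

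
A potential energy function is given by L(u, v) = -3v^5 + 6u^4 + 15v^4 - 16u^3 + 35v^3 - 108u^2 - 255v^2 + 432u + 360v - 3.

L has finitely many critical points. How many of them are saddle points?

6

L separates as a function of u plus a function of v, so ∇L=0 decouples.
∂L/∂u = 24(u - 3)(u - 2)(u + 3) = 0 at u ∈ {-3, 2, 3}; ∂L/∂v = -15(v - 4)(v - 2)(v - 1)(v + 3) = 0 at v ∈ {-3, 1, 2, 4}.
The Hessian is diagonal: diag(L_uu, L_vv). Second derivatives: L_uu(-3)=720, L_uu(2)=-120, L_uu(3)=144; L_vv(-3)=2100, L_vv(1)=-180, L_vv(2)=150, L_vv(4)=-630.
Saddle points occur where the two diagonal entries have opposite signs: (-3, 1), (-3, 4), (2, -3), (2, 2), (3, 1), (3, 4). Count: 6.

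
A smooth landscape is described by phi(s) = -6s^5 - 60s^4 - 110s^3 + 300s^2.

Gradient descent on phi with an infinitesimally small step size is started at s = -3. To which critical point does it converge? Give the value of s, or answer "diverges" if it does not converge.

phi'(s) = -30s(s - 1)(s + 4)(s + 5), so phi'(-3) = -720.
Gradient descent moves in the -phi' direction, i.e. s is increasing.
The nearest critical point in that direction is s = 0, where phi'' = 600 > 0 (a local minimum). The iterate converges there.

0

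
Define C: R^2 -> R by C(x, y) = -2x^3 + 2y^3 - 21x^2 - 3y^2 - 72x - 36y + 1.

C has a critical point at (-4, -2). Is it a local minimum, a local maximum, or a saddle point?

The mixed partial ∂²C/∂x∂y is 0, so the Hessian at any point is diag(C_xx, C_yy) = diag(-6(2x + 7), 6(2y - 1)).
At (-4, -2): H = diag(6, -30).
The eigenvalues have opposite signs, so H is indefinite: a saddle point.

saddle point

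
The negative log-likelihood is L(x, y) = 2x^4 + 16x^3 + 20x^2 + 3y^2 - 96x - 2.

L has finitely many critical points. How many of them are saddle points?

L separates as a function of x plus a function of y, so ∇L=0 decouples.
∂L/∂x = 8(x - 1)(x + 3)(x + 4) = 0 at x ∈ {-4, -3, 1}; ∂L/∂y = 6y = 0 at y ∈ {0}.
The Hessian is diagonal: diag(L_xx, L_yy). Second derivatives: L_xx(-4)=40, L_xx(-3)=-32, L_xx(1)=160; L_yy(0)=6.
Saddle points occur where the two diagonal entries have opposite signs: (-3, 0). Count: 1.

1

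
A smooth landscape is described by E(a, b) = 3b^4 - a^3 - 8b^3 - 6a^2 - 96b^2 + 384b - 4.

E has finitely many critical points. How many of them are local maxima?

1

E separates as a function of a plus a function of b, so ∇E=0 decouples.
∂E/∂a = -3a(a + 4) = 0 at a ∈ {-4, 0}; ∂E/∂b = 12(b - 4)(b - 2)(b + 4) = 0 at b ∈ {-4, 2, 4}.
The Hessian is diagonal: diag(E_aa, E_bb). Second derivatives: E_aa(-4)=12, E_aa(0)=-12; E_bb(-4)=576, E_bb(2)=-144, E_bb(4)=192.
Local maxima occur where both diagonal entries negative: (0, 2). Count: 1.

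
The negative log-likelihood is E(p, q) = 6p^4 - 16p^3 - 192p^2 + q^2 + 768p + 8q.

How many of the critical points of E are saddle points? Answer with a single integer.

1

E separates as a function of p plus a function of q, so ∇E=0 decouples.
∂E/∂p = 24(p - 4)(p - 2)(p + 4) = 0 at p ∈ {-4, 2, 4}; ∂E/∂q = 2(q + 4) = 0 at q ∈ {-4}.
The Hessian is diagonal: diag(E_pp, E_qq). Second derivatives: E_pp(-4)=1152, E_pp(2)=-288, E_pp(4)=384; E_qq(-4)=2.
Saddle points occur where the two diagonal entries have opposite signs: (2, -4). Count: 1.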